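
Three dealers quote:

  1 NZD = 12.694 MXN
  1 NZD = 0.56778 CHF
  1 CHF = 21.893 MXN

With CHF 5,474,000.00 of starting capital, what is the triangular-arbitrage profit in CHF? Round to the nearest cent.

Profitable loop is CHF → NZD → MXN → CHF:
CHF 5,474,000.00 ÷ 0.56778 = NZD 9,641,058.16
NZD 9,641,058.16 × 12.694 = MXN 122,383,592.24
MXN 122,383,592.24 ÷ 21.893 = CHF 5,590,078.67
Profit = CHF 5,590,078.67 − CHF 5,474,000.00

Profit: CHF 116,078.67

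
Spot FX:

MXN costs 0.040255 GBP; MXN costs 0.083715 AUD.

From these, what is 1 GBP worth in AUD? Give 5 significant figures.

GBP/AUD = 2.0796

1 GBP ÷ 0.040255 = 24.8416 MXN
24.8416 MXN × 0.083715 = 2.07962 AUD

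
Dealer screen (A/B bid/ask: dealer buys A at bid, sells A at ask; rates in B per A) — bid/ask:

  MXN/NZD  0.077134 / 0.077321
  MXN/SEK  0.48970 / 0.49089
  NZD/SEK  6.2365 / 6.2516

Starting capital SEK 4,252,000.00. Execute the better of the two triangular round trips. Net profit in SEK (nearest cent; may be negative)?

Best loop SEK → NZD → MXN → SEK:
SEK 4,252,000.00 ÷ 6.2516 (buy NZD at ask) = NZD 680,145.88
NZD 680,145.88 ÷ 0.077321 (buy MXN at ask) = MXN 8,796,392.73
MXN 8,796,392.73 × 0.48970 (sell MXN at bid) = SEK 4,307,593.52

Net profit: SEK 55,593.52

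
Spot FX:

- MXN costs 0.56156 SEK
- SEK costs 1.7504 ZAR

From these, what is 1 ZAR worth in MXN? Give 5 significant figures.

1 ZAR ÷ 1.7504 = 0.571298 SEK
0.571298 SEK ÷ 0.56156 = 1.01734 MXN

ZAR/MXN = 1.0173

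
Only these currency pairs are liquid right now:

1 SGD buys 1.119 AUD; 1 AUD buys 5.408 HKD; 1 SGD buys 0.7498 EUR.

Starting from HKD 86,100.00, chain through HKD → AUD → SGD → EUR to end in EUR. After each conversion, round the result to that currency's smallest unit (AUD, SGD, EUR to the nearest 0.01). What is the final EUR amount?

EUR 10,667.97

HKD 86,100.00 ÷ 5.408 = AUD 15,920.86
AUD 15,920.86 ÷ 1.119 = SGD 14,227.76
SGD 14,227.76 × 0.7498 = EUR 10,667.97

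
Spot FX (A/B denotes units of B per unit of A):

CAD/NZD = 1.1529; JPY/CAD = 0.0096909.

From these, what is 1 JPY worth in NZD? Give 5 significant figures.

JPY/NZD = 0.011173

1 JPY × 0.0096909 = 0.0096909 CAD
0.0096909 CAD × 1.1529 = 0.0111726 NZD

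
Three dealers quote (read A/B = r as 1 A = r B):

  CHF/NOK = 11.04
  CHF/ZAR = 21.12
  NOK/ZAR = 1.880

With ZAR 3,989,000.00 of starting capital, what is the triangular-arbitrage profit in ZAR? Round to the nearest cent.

Profitable loop is ZAR → NOK → CHF → ZAR:
ZAR 3,989,000.00 ÷ 1.880 = NOK 2,121,808.51
NOK 2,121,808.51 ÷ 11.04 = CHF 192,192.80
CHF 192,192.80 × 21.12 = ZAR 4,059,111.93
Profit = ZAR 4,059,111.93 − ZAR 3,989,000.00

Profit: ZAR 70,111.93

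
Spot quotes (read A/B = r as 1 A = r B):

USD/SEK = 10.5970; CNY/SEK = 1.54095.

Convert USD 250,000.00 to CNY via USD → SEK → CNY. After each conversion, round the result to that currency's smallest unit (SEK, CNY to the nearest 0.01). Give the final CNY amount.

CNY 1,719,231.64

USD 250,000.00 × 10.5970 = SEK 2,649,250.00
SEK 2,649,250.00 ÷ 1.54095 = CNY 1,719,231.64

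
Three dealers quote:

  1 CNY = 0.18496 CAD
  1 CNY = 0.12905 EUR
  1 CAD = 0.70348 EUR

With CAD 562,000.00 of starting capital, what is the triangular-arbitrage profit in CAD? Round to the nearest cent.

Profit: CAD 4,640.85

Profitable loop is CAD → EUR → CNY → CAD:
CAD 562,000.00 × 0.70348 = EUR 395,355.76
EUR 395,355.76 ÷ 0.12905 = CNY 3,063,585.90
CNY 3,063,585.90 × 0.18496 = CAD 566,640.85
Profit = CAD 566,640.85 − CAD 562,000.00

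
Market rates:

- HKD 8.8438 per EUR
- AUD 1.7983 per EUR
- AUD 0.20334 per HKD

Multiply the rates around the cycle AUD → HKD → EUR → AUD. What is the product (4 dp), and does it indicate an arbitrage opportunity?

1.0000 (no arbitrage)

Around AUD → HKD → EUR → AUD: 1 ÷ 0.20334 ÷ 8.8438 × 1.7983 = 1.000001
Product ≈ 1 (deviation 0.000%, within rounding noise).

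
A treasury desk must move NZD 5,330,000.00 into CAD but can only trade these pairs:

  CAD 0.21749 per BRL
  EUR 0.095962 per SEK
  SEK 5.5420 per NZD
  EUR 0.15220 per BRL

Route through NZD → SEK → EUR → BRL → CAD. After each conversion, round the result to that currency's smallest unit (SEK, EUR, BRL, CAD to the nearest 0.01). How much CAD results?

NZD 5,330,000.00 × 5.5420 = SEK 29,538,860.00
SEK 29,538,860.00 × 0.095962 = EUR 2,834,608.08
EUR 2,834,608.08 ÷ 0.15220 = BRL 18,624,231.80
BRL 18,624,231.80 × 0.21749 = CAD 4,050,584.17

CAD 4,050,584.17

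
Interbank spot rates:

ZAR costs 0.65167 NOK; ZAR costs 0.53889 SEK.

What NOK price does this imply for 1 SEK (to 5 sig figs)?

1 SEK ÷ 0.53889 = 1.85567 ZAR
1.85567 ZAR × 0.65167 = 1.20928 NOK

SEK/NOK = 1.2093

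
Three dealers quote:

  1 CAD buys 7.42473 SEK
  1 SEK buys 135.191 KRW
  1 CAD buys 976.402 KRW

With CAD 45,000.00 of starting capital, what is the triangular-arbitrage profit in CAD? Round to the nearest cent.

Profit: CAD 1,260.71

Profitable loop is CAD → SEK → KRW → CAD:
CAD 45,000.00 × 7.42473 = SEK 334,112.85
SEK 334,112.85 × 135.191 = KRW 45,169,050
KRW 45,169,050 ÷ 976.402 = CAD 46,260.71
Profit = CAD 46,260.71 − CAD 45,000.00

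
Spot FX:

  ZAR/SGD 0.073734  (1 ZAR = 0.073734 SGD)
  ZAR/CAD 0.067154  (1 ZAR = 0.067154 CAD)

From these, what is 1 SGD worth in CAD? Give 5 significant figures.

1 SGD ÷ 0.073734 = 13.5623 ZAR
13.5623 ZAR × 0.067154 = 0.91076 CAD

SGD/CAD = 0.91076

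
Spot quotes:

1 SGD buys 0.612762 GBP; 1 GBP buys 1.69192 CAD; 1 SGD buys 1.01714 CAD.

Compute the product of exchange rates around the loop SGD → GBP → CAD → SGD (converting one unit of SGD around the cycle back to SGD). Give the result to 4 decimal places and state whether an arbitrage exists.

Around SGD → GBP → CAD → SGD: 1 × 0.612762 × 1.69192 ÷ 1.01714 = 1.019274
Product > 1; profitable direction is SGD → GBP → CAD → SGD.

1.0193 (arbitrage exists)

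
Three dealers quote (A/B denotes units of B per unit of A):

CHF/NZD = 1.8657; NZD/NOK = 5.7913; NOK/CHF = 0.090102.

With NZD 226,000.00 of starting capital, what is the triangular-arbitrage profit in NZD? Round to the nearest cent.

Profitable loop is NZD → CHF → NOK → NZD:
NZD 226,000.00 ÷ 1.8657 = CHF 121,134.16
CHF 121,134.16 ÷ 0.090102 = NOK 1,344,411.43
NOK 1,344,411.43 ÷ 5.7913 = NZD 232,143.29
Profit = NZD 232,143.29 − NZD 226,000.00

Profit: NZD 6,143.29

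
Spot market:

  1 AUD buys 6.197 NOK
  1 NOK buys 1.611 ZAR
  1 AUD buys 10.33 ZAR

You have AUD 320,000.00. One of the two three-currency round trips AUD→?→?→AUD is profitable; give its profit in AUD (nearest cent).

Profitable loop is AUD → ZAR → NOK → AUD:
AUD 320,000.00 × 10.33 = ZAR 3,305,600.00
ZAR 3,305,600.00 ÷ 1.611 = NOK 2,051,893.23
NOK 2,051,893.23 ÷ 6.197 = AUD 331,110.74
Profit = AUD 331,110.74 − AUD 320,000.00

Profit: AUD 11,110.74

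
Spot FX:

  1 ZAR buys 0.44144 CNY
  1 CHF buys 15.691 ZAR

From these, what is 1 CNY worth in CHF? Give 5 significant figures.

1 CNY ÷ 0.44144 = 2.26531 ZAR
2.26531 ZAR ÷ 15.691 = 0.14437 CHF

CNY/CHF = 0.14437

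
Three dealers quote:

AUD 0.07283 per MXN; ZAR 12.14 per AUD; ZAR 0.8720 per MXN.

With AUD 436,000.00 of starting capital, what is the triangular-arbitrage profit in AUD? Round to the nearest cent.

Profit: AUD 6,078.10

Profitable loop is AUD → ZAR → MXN → AUD:
AUD 436,000.00 × 12.14 = ZAR 5,293,040.00
ZAR 5,293,040.00 ÷ 0.8720 = MXN 6,070,000.00
MXN 6,070,000.00 × 0.07283 = AUD 442,078.10
Profit = AUD 442,078.10 − AUD 436,000.00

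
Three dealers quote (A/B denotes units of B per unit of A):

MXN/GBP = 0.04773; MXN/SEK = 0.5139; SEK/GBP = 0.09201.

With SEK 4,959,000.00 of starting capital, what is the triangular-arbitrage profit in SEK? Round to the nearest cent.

Profit: SEK 46,781.56

Profitable loop is SEK → MXN → GBP → SEK:
SEK 4,959,000.00 ÷ 0.5139 = MXN 9,649,737.30
MXN 9,649,737.30 × 0.04773 = GBP 460,581.96
GBP 460,581.96 ÷ 0.09201 = SEK 5,005,781.56
Profit = SEK 5,005,781.56 − SEK 4,959,000.00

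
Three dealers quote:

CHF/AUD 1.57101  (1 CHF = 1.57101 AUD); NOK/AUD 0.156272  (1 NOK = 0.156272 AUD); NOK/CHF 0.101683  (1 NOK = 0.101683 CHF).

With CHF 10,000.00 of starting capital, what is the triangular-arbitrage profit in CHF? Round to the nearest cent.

Profitable loop is CHF → AUD → NOK → CHF:
CHF 10,000.00 × 1.57101 = AUD 15,710.10
AUD 15,710.10 ÷ 0.156272 = NOK 100,530.49
NOK 100,530.49 × 0.101683 = CHF 10,222.24
Profit = CHF 10,222.24 − CHF 10,000.00

Profit: CHF 222.24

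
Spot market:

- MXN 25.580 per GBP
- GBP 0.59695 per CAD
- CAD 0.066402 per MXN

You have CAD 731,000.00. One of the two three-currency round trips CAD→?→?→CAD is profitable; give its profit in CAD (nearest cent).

Profit: CAD 10,202.77

Profitable loop is CAD → GBP → MXN → CAD:
CAD 731,000.00 × 0.59695 = GBP 436,370.45
GBP 436,370.45 × 25.580 = MXN 11,162,356.11
MXN 11,162,356.11 × 0.066402 = CAD 741,202.77
Profit = CAD 741,202.77 − CAD 731,000.00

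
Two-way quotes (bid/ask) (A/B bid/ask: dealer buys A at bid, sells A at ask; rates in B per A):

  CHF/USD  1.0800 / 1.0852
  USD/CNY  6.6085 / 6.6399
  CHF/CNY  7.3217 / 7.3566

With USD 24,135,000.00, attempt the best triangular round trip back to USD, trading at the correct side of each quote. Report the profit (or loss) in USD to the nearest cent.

Best loop USD → CHF → CNY → USD:
USD 24,135,000.00 ÷ 1.0852 (buy CHF at ask) = CHF 22,240,140.07
CHF 22,240,140.07 × 7.3217 (sell CHF at bid) = CNY 162,835,633.52
CNY 162,835,633.52 ÷ 6.6399 (buy USD at ask) = USD 24,523,808.12

Net profit: USD 388,808.12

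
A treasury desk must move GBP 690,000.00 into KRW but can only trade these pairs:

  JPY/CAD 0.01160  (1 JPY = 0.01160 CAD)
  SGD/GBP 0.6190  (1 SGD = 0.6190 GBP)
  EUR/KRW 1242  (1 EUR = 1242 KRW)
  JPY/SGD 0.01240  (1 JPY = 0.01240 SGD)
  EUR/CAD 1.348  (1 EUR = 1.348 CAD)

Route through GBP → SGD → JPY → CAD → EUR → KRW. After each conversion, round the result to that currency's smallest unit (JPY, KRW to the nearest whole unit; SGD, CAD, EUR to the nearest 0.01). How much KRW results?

GBP 690,000.00 ÷ 0.6190 = SGD 1,114,701.13
SGD 1,114,701.13 ÷ 0.01240 = JPY 89,895,252
JPY 89,895,252 × 0.01160 = CAD 1,042,784.92
CAD 1,042,784.92 ÷ 1.348 = EUR 773,579.32
EUR 773,579.32 × 1242 = KRW 960,785,515

KRW 960,785,515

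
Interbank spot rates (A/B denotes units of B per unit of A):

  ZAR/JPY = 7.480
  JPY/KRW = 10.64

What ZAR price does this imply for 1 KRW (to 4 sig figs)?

1 KRW ÷ 10.64 = 0.093985 JPY
0.093985 JPY ÷ 7.480 = 0.0125648 ZAR

KRW/ZAR = 0.01256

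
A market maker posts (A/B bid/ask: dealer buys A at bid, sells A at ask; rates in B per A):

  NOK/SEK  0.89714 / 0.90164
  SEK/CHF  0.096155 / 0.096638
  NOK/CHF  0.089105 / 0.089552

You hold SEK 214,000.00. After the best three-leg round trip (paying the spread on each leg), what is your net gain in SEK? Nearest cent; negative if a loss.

Net profit: SEK 4,844.05

Best loop SEK → NOK → CHF → SEK:
SEK 214,000.00 ÷ 0.90164 (buy NOK at ask) = NOK 237,345.28
NOK 237,345.28 × 0.089105 (sell NOK at bid) = CHF 21,148.65
CHF 21,148.65 ÷ 0.096638 (buy SEK at ask) = SEK 218,844.05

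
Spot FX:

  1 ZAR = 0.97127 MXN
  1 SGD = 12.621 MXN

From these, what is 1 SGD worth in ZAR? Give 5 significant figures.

SGD/ZAR = 12.994

1 SGD × 12.621 = 12.621 MXN
12.621 MXN ÷ 0.97127 = 12.9943 ZAR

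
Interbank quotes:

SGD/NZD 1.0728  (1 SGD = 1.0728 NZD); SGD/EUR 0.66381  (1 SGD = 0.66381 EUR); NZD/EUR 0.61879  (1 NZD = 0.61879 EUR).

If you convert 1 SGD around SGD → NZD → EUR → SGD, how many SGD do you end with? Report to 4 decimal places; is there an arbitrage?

1.0000 (no arbitrage)

Around SGD → NZD → EUR → SGD: 1 × 1.0728 × 0.61879 ÷ 0.66381 = 1.000042
Product ≈ 1 (deviation 0.004%, within rounding noise).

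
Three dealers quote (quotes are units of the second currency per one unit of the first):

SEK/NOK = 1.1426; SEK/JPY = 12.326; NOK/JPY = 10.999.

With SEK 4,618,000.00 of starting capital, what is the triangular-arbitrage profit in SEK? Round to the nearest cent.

Profit: SEK 90,463.27

Profitable loop is SEK → NOK → JPY → SEK:
SEK 4,618,000.00 × 1.1426 = NOK 5,276,526.80
NOK 5,276,526.80 × 10.999 = JPY 58,036,518
JPY 58,036,518 ÷ 12.326 = SEK 4,708,463.27
Profit = SEK 4,708,463.27 − SEK 4,618,000.00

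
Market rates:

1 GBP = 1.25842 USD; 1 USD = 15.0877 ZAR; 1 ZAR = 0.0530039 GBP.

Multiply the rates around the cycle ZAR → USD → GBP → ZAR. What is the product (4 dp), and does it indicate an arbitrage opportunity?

Around ZAR → USD → GBP → ZAR: 1 ÷ 15.0877 ÷ 1.25842 ÷ 0.0530039 = 0.993673
Product < 1; profitable direction is ZAR → GBP → USD → ZAR.

0.9937 (arbitrage exists)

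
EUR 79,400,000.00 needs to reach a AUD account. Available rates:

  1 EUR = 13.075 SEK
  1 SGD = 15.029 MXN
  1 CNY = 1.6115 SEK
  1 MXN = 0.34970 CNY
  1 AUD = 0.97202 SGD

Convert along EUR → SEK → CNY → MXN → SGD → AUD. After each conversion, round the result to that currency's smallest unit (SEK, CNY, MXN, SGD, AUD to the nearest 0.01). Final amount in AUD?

EUR 79,400,000.00 × 13.075 = SEK 1,038,155,000.00
SEK 1,038,155,000.00 ÷ 1.6115 = CNY 644,216,568.41
CNY 644,216,568.41 ÷ 0.34970 = MXN 1,842,197,793.57
MXN 1,842,197,793.57 ÷ 15.029 = SGD 122,576,205.57
SGD 122,576,205.57 ÷ 0.97202 = AUD 126,104,612.63

AUD 126,104,612.63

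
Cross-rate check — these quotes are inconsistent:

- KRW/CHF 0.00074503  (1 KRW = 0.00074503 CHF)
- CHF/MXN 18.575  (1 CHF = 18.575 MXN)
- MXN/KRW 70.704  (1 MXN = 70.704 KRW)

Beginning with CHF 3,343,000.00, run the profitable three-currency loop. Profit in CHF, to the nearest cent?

Profit: CHF 73,565.96

Profitable loop is CHF → KRW → MXN → CHF:
CHF 3,343,000.00 ÷ 0.00074503 = KRW 4,487,067,635
KRW 4,487,067,635 ÷ 70.704 = MXN 63,462,712.65
MXN 63,462,712.65 ÷ 18.575 = CHF 3,416,565.96
Profit = CHF 3,416,565.96 − CHF 3,343,000.00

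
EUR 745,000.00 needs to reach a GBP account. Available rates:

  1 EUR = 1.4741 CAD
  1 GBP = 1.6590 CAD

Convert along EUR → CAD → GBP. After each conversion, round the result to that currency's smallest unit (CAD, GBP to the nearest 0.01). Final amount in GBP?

EUR 745,000.00 × 1.4741 = CAD 1,098,204.50
CAD 1,098,204.50 ÷ 1.6590 = GBP 661,967.75

GBP 661,967.75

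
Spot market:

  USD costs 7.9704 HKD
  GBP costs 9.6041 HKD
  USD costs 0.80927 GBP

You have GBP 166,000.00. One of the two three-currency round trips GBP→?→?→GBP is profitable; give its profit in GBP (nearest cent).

Profitable loop is GBP → USD → HKD → GBP:
GBP 166,000.00 ÷ 0.80927 = USD 205,123.14
USD 205,123.14 × 7.9704 = HKD 1,634,913.44
HKD 1,634,913.44 ÷ 9.6041 = GBP 170,230.78
Profit = GBP 170,230.78 − GBP 166,000.00

Profit: GBP 4,230.78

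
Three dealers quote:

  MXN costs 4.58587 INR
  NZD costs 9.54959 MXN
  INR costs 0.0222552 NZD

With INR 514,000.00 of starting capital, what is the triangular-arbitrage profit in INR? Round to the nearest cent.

Profit: INR 13,381.82

Profitable loop is INR → MXN → NZD → INR:
INR 514,000.00 ÷ 4.58587 = MXN 112,083.42
MXN 112,083.42 ÷ 9.54959 = NZD 11,736.99
NZD 11,736.99 ÷ 0.0222552 = INR 527,381.82
Profit = INR 527,381.82 − INR 514,000.00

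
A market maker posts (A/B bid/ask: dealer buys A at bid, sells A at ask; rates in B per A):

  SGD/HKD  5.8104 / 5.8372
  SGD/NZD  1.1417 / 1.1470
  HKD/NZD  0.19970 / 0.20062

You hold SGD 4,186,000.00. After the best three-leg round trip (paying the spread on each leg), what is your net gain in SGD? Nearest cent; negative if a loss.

Net profit: SGD 48,673.22

Best loop SGD → HKD → NZD → SGD:
SGD 4,186,000.00 × 5.8104 (sell SGD at bid) = HKD 24,322,334.40
HKD 24,322,334.40 × 0.19970 (sell HKD at bid) = NZD 4,857,170.18
NZD 4,857,170.18 ÷ 1.1470 (buy SGD at ask) = SGD 4,234,673.22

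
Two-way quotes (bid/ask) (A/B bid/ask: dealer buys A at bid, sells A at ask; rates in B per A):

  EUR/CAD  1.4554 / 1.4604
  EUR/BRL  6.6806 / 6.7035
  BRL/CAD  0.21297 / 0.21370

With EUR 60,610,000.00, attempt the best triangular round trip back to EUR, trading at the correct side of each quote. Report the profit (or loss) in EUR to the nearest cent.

Net profit: EUR 967,282.47

Best loop EUR → CAD → BRL → EUR:
EUR 60,610,000.00 × 1.4554 (sell EUR at bid) = CAD 88,211,794.00
CAD 88,211,794.00 ÷ 0.21370 (buy BRL at ask) = BRL 412,783,313.06
BRL 412,783,313.06 ÷ 6.7035 (buy EUR at ask) = EUR 61,577,282.47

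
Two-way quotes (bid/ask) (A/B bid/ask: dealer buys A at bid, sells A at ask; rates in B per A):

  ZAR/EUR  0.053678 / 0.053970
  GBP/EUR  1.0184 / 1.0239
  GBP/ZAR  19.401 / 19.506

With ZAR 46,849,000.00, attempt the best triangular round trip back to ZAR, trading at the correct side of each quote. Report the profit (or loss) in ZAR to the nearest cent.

Net profit: ZAR 801,034.99

Best loop ZAR → EUR → GBP → ZAR:
ZAR 46,849,000.00 × 0.053678 (sell ZAR at bid) = EUR 2,514,760.62
EUR 2,514,760.62 ÷ 1.0239 (buy GBP at ask) = GBP 2,456,060.77
GBP 2,456,060.77 × 19.401 (sell GBP at bid) = ZAR 47,650,034.99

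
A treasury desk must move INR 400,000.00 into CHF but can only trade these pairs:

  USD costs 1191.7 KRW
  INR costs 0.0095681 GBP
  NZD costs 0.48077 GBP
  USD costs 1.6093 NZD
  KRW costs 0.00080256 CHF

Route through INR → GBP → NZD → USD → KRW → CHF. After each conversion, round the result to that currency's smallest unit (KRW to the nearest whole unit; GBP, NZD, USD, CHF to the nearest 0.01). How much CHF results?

CHF 4,731.03

INR 400,000.00 × 0.0095681 = GBP 3,827.24
GBP 3,827.24 ÷ 0.48077 = NZD 7,960.65
NZD 7,960.65 ÷ 1.6093 = USD 4,946.65
USD 4,946.65 × 1191.7 = KRW 5,894,923
KRW 5,894,923 × 0.00080256 = CHF 4,731.03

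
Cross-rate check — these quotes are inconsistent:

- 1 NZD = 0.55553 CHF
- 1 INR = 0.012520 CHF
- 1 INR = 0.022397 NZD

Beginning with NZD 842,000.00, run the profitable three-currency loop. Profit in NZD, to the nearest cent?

Profit: NZD 5,264.58

Profitable loop is NZD → INR → CHF → NZD:
NZD 842,000.00 ÷ 0.022397 = INR 37,594,320.67
INR 37,594,320.67 × 0.012520 = CHF 470,680.89
CHF 470,680.89 ÷ 0.55553 = NZD 847,264.58
Profit = NZD 847,264.58 − NZD 842,000.00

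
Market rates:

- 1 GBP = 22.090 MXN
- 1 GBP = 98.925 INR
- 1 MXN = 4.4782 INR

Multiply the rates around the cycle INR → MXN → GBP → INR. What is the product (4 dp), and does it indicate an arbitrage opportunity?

Around INR → MXN → GBP → INR: 1 ÷ 4.4782 ÷ 22.090 × 98.925 = 1.000016
Product ≈ 1 (deviation 0.002%, within rounding noise).

1.0000 (no arbitrage)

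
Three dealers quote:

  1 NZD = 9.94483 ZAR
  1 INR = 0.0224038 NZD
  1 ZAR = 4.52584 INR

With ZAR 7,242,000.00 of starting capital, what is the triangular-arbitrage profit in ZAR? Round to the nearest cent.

Profitable loop is ZAR → INR → NZD → ZAR:
ZAR 7,242,000.00 × 4.52584 = INR 32,776,133.28
INR 32,776,133.28 × 0.0224038 = NZD 734,309.93
NZD 734,309.93 × 9.94483 = ZAR 7,302,587.47
Profit = ZAR 7,302,587.47 − ZAR 7,242,000.00

Profit: ZAR 60,587.47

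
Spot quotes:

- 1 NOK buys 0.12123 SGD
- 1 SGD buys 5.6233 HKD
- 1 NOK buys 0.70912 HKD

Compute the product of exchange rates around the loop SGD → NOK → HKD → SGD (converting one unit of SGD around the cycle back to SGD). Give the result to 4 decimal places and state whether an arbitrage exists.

Around SGD → NOK → HKD → SGD: 1 ÷ 0.12123 × 0.70912 ÷ 5.6233 = 1.040204
Product > 1; profitable direction is SGD → NOK → HKD → SGD.

1.0402 (arbitrage exists)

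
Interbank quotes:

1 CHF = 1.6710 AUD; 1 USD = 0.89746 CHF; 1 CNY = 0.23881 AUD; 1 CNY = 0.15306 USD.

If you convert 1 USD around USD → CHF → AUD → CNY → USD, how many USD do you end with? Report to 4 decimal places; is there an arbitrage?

Around USD → CHF → AUD → CNY → USD: 1 × 0.89746 × 1.6710 ÷ 0.23881 × 0.15306 = 0.961171
Product < 1; profitable direction is USD → CNY → AUD → CHF → USD.

0.9612 (arbitrage exists)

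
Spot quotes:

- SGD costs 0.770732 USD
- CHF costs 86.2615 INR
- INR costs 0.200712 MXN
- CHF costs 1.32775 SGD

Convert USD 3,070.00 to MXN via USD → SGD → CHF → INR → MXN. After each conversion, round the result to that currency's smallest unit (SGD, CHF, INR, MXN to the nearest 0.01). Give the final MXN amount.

MXN 51,940.81

USD 3,070.00 ÷ 0.770732 = SGD 3,983.23
SGD 3,983.23 ÷ 1.32775 = CHF 2,999.98
CHF 2,999.98 × 86.2615 = INR 258,782.77
INR 258,782.77 × 0.200712 = MXN 51,940.81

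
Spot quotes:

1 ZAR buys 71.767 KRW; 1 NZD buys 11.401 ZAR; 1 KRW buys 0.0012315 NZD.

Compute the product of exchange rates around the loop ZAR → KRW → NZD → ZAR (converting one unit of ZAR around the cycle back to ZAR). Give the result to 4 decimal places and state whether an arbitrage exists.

Around ZAR → KRW → NZD → ZAR: 1 × 71.767 × 0.0012315 × 11.401 = 1.007632
Product > 1; profitable direction is ZAR → KRW → NZD → ZAR.

1.0076 (arbitrage exists)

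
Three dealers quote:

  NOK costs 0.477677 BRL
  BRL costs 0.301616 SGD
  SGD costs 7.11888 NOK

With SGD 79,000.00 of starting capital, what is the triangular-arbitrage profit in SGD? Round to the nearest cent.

Profit: SGD 2,026.57

Profitable loop is SGD → NOK → BRL → SGD:
SGD 79,000.00 × 7.11888 = NOK 562,391.52
NOK 562,391.52 × 0.477677 = BRL 268,641.49
BRL 268,641.49 × 0.301616 = SGD 81,026.57
Profit = SGD 81,026.57 − SGD 79,000.00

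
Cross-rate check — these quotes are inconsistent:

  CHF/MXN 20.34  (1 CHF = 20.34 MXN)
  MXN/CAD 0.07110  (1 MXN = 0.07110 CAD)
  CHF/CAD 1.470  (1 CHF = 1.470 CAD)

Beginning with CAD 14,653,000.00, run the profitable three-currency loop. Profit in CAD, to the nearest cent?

Profit: CAD 241,411.05

Profitable loop is CAD → MXN → CHF → CAD:
CAD 14,653,000.00 ÷ 0.07110 = MXN 206,090,014.06
MXN 206,090,014.06 ÷ 20.34 = CHF 10,132,252.41
CHF 10,132,252.41 × 1.470 = CAD 14,894,411.05
Profit = CAD 14,894,411.05 − CAD 14,653,000.00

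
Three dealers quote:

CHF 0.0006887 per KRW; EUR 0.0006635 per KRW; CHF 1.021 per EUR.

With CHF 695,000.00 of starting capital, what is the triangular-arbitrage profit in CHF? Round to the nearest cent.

Profitable loop is CHF → EUR → KRW → CHF:
CHF 695,000.00 ÷ 1.021 = EUR 680,705.19
EUR 680,705.19 ÷ 0.0006635 = KRW 1,025,930,959
KRW 1,025,930,959 × 0.0006887 = CHF 706,558.65
Profit = CHF 706,558.65 − CHF 695,000.00

Profit: CHF 11,558.65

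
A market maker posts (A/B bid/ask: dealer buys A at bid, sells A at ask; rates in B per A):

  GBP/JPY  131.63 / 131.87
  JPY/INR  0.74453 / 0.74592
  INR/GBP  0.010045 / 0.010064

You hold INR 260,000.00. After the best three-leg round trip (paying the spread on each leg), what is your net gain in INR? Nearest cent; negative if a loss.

Net profit: INR 2,642.17

Best loop INR → JPY → GBP → INR:
INR 260,000.00 ÷ 0.74592 (buy JPY at ask) = JPY 348,563
JPY 348,563 ÷ 131.87 (buy GBP at ask) = GBP 2,643.23
GBP 2,643.23 ÷ 0.010064 (buy INR at ask) = INR 262,642.17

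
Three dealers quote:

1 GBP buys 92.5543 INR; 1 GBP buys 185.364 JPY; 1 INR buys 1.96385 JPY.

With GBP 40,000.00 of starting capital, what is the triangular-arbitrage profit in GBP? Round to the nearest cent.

Profit: GBP 792.51

Profitable loop is GBP → JPY → INR → GBP:
GBP 40,000.00 × 185.364 = JPY 7,414,560
JPY 7,414,560 ÷ 1.96385 = INR 3,775,522.57
INR 3,775,522.57 ÷ 92.5543 = GBP 40,792.51
Profit = GBP 40,792.51 − GBP 40,000.00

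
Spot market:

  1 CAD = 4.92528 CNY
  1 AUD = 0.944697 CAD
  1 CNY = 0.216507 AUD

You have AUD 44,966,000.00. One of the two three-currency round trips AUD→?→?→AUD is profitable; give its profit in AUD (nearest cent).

Profitable loop is AUD → CAD → CNY → AUD:
AUD 44,966,000.00 × 0.944697 = CAD 42,479,245.30
CAD 42,479,245.30 × 4.92528 = CNY 209,222,177.30
CNY 209,222,177.30 × 0.216507 = AUD 45,298,065.94
Profit = AUD 45,298,065.94 − AUD 44,966,000.00

Profit: AUD 332,065.94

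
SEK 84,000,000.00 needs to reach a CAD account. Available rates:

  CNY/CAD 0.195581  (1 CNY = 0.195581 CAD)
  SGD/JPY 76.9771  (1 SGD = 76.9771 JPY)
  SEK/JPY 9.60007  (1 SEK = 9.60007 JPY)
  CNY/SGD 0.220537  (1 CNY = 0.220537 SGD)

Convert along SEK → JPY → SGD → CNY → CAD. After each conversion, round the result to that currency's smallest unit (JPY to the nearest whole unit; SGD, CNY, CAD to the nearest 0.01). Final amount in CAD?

SEK 84,000,000.00 × 9.60007 = JPY 806,405,880
JPY 806,405,880 ÷ 76.9771 = SGD 10,475,919.20
SGD 10,475,919.20 ÷ 0.220537 = CNY 47,501,866.81
CNY 47,501,866.81 × 0.195581 = CAD 9,290,462.61

CAD 9,290,462.61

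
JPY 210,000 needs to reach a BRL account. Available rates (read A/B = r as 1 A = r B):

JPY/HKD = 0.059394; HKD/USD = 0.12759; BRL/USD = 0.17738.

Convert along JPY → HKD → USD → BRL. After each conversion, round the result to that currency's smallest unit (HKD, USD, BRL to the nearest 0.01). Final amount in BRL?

JPY 210,000 × 0.059394 = HKD 12,472.74
HKD 12,472.74 × 0.12759 = USD 1,591.40
USD 1,591.40 ÷ 0.17738 = BRL 8,971.70

BRL 8,971.70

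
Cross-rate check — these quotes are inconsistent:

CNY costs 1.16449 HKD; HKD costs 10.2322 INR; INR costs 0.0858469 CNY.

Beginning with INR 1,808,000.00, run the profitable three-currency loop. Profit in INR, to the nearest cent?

Profitable loop is INR → CNY → HKD → INR:
INR 1,808,000.00 × 0.0858469 = CNY 155,211.20
CNY 155,211.20 × 1.16449 = HKD 180,741.88
HKD 180,741.88 × 10.2322 = INR 1,849,387.11
Profit = INR 1,849,387.11 − INR 1,808,000.00

Profit: INR 41,387.11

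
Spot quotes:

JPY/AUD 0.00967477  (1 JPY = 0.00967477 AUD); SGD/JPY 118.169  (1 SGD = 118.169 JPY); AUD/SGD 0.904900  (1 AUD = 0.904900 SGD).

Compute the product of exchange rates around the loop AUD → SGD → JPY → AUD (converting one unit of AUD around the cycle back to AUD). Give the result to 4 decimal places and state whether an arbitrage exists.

Around AUD → SGD → JPY → AUD: 1 × 0.904900 × 118.169 × 0.00967477 = 1.034534
Product > 1; profitable direction is AUD → SGD → JPY → AUD.

1.0345 (arbitrage exists)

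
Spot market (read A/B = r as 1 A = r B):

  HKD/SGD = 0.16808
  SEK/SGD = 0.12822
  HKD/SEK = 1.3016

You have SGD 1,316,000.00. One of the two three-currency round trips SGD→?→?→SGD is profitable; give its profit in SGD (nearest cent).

Profit: SGD 9,374.52

Profitable loop is SGD → SEK → HKD → SGD:
SGD 1,316,000.00 ÷ 0.12822 = SEK 10,263,609.42
SEK 10,263,609.42 ÷ 1.3016 = HKD 7,885,379.09
HKD 7,885,379.09 × 0.16808 = SGD 1,325,374.52
Profit = SGD 1,325,374.52 − SGD 1,316,000.00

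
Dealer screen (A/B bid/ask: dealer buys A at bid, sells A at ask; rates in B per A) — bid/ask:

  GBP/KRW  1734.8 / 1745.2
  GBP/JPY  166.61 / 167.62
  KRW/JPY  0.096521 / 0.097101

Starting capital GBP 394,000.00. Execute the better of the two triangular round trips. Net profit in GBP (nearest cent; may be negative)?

Net result: GBP -412.21 (no profitable arbitrage after spreads)

Best loop GBP → KRW → JPY → GBP:
GBP 394,000.00 × 1734.8 (sell GBP at bid) = KRW 683,511,200
KRW 683,511,200 × 0.096521 (sell KRW at bid) = JPY 65,973,185
JPY 65,973,185 ÷ 167.62 (buy GBP at ask) = GBP 393,587.79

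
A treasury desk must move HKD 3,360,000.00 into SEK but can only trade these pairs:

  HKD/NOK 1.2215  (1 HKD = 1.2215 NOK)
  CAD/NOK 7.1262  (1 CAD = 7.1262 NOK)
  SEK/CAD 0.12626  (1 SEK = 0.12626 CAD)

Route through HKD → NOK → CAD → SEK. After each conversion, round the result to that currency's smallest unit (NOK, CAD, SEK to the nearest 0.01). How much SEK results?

HKD 3,360,000.00 × 1.2215 = NOK 4,104,240.00
NOK 4,104,240.00 ÷ 7.1262 = CAD 575,936.68
CAD 575,936.68 ÷ 0.12626 = SEK 4,561,513.39

SEK 4,561,513.39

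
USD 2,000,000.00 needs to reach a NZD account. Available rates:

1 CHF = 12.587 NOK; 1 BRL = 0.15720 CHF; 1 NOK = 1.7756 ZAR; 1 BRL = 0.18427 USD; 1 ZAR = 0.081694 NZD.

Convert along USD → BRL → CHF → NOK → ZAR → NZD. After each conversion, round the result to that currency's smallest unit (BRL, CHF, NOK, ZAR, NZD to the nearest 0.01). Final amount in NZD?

NZD 3,115,196.39

USD 2,000,000.00 ÷ 0.18427 = BRL 10,853,638.68
BRL 10,853,638.68 × 0.15720 = CHF 1,706,192.00
CHF 1,706,192.00 × 12.587 = NOK 21,475,838.70
NOK 21,475,838.70 × 1.7756 = ZAR 38,132,499.20
ZAR 38,132,499.20 × 0.081694 = NZD 3,115,196.39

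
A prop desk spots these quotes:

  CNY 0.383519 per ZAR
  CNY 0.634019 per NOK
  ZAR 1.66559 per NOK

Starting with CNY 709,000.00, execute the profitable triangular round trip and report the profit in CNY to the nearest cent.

Profitable loop is CNY → NOK → ZAR → CNY:
CNY 709,000.00 ÷ 0.634019 = NOK 1,118,263.02
NOK 1,118,263.02 × 1.66559 = ZAR 1,862,567.70
ZAR 1,862,567.70 × 0.383519 = CNY 714,330.10
Profit = CNY 714,330.10 − CNY 709,000.00

Profit: CNY 5,330.10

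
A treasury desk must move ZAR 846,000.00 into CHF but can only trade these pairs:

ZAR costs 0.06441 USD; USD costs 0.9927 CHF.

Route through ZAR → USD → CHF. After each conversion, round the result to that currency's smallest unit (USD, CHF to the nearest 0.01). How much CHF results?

ZAR 846,000.00 × 0.06441 = USD 54,490.86
USD 54,490.86 × 0.9927 = CHF 54,093.08

CHF 54,093.08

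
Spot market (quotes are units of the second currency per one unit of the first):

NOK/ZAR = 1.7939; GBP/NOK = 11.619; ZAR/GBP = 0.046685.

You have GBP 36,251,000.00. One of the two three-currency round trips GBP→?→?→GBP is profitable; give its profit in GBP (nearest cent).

Profit: GBP 1,003,234.72

Profitable loop is GBP → ZAR → NOK → GBP:
GBP 36,251,000.00 ÷ 0.046685 = ZAR 776,502,088.47
ZAR 776,502,088.47 ÷ 1.7939 = NOK 432,856,953.27
NOK 432,856,953.27 ÷ 11.619 = GBP 37,254,234.72
Profit = GBP 37,254,234.72 − GBP 36,251,000.00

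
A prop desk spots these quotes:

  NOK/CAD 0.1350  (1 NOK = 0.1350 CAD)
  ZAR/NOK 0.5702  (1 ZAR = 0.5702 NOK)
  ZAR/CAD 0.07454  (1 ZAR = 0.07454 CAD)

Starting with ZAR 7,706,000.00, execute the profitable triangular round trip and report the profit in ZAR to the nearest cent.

Profit: ZAR 251,938.85

Profitable loop is ZAR → NOK → CAD → ZAR:
ZAR 7,706,000.00 × 0.5702 = NOK 4,393,961.20
NOK 4,393,961.20 × 0.1350 = CAD 593,184.76
CAD 593,184.76 ÷ 0.07454 = ZAR 7,957,938.85
Profit = ZAR 7,957,938.85 − ZAR 7,706,000.00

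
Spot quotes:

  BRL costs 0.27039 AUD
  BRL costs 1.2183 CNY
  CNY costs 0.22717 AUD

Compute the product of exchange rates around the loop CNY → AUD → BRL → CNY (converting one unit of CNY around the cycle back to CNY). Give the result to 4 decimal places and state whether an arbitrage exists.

1.0236 (arbitrage exists)

Around CNY → AUD → BRL → CNY: 1 × 0.22717 ÷ 0.27039 × 1.2183 = 1.023563
Product > 1; profitable direction is CNY → AUD → BRL → CNY.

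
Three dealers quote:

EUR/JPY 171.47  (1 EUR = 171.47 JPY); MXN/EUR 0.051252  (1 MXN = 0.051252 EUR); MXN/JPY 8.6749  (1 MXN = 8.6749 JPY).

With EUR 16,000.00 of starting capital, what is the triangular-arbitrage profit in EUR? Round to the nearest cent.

Profit: EUR 208.93

Profitable loop is EUR → JPY → MXN → EUR:
EUR 16,000.00 × 171.47 = JPY 2,743,520
JPY 2,743,520 ÷ 8.6749 = MXN 316,259.55
MXN 316,259.55 × 0.051252 = EUR 16,208.93
Profit = EUR 16,208.93 − EUR 16,000.00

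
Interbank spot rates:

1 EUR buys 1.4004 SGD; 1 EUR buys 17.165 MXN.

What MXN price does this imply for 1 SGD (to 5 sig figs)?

1 SGD ÷ 1.4004 = 0.714082 EUR
0.714082 EUR × 17.165 = 12.2572 MXN

SGD/MXN = 12.257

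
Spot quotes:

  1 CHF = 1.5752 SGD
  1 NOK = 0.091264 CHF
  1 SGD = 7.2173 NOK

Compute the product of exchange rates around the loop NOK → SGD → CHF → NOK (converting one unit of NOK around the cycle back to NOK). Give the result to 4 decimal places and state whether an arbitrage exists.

Around NOK → SGD → CHF → NOK: 1 ÷ 7.2173 ÷ 1.5752 ÷ 0.091264 = 0.963807
Product < 1; profitable direction is NOK → CHF → SGD → NOK.

0.9638 (arbitrage exists)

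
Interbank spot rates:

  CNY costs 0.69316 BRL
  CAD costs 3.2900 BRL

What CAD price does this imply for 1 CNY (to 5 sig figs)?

1 CNY × 0.69316 = 0.69316 BRL
0.69316 BRL ÷ 3.2900 = 0.210687 CAD

CNY/CAD = 0.21069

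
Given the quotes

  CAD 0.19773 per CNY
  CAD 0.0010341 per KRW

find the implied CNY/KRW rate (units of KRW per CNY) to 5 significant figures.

CNY/KRW = 191.21

1 CNY × 0.19773 = 0.19773 CAD
0.19773 CAD ÷ 0.0010341 = 191.21 KRW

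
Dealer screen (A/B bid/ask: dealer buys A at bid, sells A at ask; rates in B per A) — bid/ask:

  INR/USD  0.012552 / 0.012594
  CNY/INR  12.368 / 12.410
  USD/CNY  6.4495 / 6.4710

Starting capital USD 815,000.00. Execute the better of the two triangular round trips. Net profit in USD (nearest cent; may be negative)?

Net profit: USD 1,011.09

Best loop USD → CNY → INR → USD:
USD 815,000.00 × 6.4495 (sell USD at bid) = CNY 5,256,342.50
CNY 5,256,342.50 × 12.368 (sell CNY at bid) = INR 65,010,444.04
INR 65,010,444.04 × 0.012552 (sell INR at bid) = USD 816,011.09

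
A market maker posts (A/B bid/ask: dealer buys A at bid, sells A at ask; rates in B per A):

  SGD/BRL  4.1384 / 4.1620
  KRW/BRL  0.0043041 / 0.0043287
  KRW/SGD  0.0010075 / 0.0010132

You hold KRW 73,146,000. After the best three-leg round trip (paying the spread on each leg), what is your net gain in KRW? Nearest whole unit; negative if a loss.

Best loop KRW → BRL → SGD → KRW:
KRW 73,146,000 × 0.0043041 (sell KRW at bid) = BRL 314,827.70
BRL 314,827.70 ÷ 4.1620 (buy SGD at ask) = SGD 75,643.37
SGD 75,643.37 ÷ 0.0010132 (buy KRW at ask) = KRW 74,657,884

Net profit: KRW 1,511,884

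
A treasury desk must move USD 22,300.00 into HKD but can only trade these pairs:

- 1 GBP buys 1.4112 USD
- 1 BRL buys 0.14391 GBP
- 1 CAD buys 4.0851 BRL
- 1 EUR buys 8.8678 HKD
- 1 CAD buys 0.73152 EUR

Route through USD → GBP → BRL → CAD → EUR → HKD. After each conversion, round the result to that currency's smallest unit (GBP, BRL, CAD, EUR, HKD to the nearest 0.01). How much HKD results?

USD 22,300.00 ÷ 1.4112 = GBP 15,802.15
GBP 15,802.15 ÷ 0.14391 = BRL 109,805.78
BRL 109,805.78 ÷ 4.0851 = CAD 26,879.58
CAD 26,879.58 × 0.73152 = EUR 19,662.95
EUR 19,662.95 × 8.8678 = HKD 174,367.11

HKD 174,367.11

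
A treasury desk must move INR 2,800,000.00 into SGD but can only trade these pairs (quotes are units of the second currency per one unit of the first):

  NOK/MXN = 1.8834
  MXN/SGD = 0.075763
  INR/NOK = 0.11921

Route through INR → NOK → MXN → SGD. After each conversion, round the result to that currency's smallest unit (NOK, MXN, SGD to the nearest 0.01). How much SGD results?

INR 2,800,000.00 × 0.11921 = NOK 333,788.00
NOK 333,788.00 × 1.8834 = MXN 628,656.32
MXN 628,656.32 × 0.075763 = SGD 47,628.89

SGD 47,628.89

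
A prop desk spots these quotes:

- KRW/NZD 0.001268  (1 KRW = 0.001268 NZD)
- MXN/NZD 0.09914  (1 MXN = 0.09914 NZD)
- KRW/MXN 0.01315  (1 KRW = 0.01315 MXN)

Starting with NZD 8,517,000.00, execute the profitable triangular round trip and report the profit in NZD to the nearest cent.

Profit: NZD 239,732.06

Profitable loop is NZD → KRW → MXN → NZD:
NZD 8,517,000.00 ÷ 0.001268 = KRW 6,716,876,972
KRW 6,716,876,972 × 0.01315 = MXN 88,326,932.18
MXN 88,326,932.18 × 0.09914 = NZD 8,756,732.06
Profit = NZD 8,756,732.06 − NZD 8,517,000.00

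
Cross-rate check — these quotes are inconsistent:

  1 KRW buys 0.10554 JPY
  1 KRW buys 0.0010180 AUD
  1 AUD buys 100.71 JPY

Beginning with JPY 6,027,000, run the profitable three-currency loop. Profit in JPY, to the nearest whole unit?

Profit: JPY 177,373

Profitable loop is JPY → AUD → KRW → JPY:
JPY 6,027,000 ÷ 100.71 = AUD 59,845.10
AUD 59,845.10 ÷ 0.0010180 = KRW 58,786,935
KRW 58,786,935 × 0.10554 = JPY 6,204,373
Profit = JPY 6,204,373 − JPY 6,027,000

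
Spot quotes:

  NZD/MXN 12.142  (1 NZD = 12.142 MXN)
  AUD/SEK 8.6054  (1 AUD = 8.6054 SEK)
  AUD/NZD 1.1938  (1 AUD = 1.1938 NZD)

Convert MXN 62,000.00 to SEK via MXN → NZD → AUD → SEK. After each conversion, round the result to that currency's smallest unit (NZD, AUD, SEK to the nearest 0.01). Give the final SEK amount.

MXN 62,000.00 ÷ 12.142 = NZD 5,106.24
NZD 5,106.24 ÷ 1.1938 = AUD 4,277.30
AUD 4,277.30 × 8.6054 = SEK 36,807.88

SEK 36,807.88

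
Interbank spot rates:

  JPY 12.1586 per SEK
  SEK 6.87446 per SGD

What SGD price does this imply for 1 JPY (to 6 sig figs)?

JPY/SGD = 0.0119640

1 JPY ÷ 12.1586 = 0.0822463 SEK
0.0822463 SEK ÷ 6.87446 = 0.011964 SGD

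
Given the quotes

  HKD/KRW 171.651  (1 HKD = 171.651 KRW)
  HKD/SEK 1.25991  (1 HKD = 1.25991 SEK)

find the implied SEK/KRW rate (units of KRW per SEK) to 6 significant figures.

SEK/KRW = 136.241

1 SEK ÷ 1.25991 = 0.793707 HKD
0.793707 HKD × 171.651 = 136.241 KRW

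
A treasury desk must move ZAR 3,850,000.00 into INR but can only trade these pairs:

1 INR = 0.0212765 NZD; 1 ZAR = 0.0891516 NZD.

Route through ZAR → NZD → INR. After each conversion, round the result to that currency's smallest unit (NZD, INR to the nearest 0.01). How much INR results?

INR 16,132,054.61

ZAR 3,850,000.00 × 0.0891516 = NZD 343,233.66
NZD 343,233.66 ÷ 0.0212765 = INR 16,132,054.61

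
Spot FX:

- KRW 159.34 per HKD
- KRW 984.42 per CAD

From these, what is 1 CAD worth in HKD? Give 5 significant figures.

1 CAD × 984.42 = 984.42 KRW
984.42 KRW ÷ 159.34 = 6.17811 HKD

CAD/HKD = 6.1781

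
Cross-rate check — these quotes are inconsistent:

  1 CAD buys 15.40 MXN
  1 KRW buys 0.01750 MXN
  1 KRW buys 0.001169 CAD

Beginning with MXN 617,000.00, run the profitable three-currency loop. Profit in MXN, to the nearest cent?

Profit: MXN 17,720.24

Profitable loop is MXN → KRW → CAD → MXN:
MXN 617,000.00 ÷ 0.01750 = KRW 35,257,143
KRW 35,257,143 × 0.001169 = CAD 41,215.60
CAD 41,215.60 × 15.40 = MXN 634,720.24
Profit = MXN 634,720.24 − MXN 617,000.00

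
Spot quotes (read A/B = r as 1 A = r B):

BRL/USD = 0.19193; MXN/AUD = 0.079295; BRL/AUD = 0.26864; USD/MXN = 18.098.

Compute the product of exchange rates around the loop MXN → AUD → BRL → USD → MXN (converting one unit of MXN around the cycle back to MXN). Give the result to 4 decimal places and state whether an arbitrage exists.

Around MXN → AUD → BRL → USD → MXN: 1 × 0.079295 ÷ 0.26864 × 0.19193 × 18.098 = 1.025294
Product > 1; profitable direction is MXN → AUD → BRL → USD → MXN.

1.0253 (arbitrage exists)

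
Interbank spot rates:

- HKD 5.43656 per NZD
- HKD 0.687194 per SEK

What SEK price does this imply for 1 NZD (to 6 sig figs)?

1 NZD × 5.43656 = 5.43656 HKD
5.43656 HKD ÷ 0.687194 = 7.91124 SEK

NZD/SEK = 7.91124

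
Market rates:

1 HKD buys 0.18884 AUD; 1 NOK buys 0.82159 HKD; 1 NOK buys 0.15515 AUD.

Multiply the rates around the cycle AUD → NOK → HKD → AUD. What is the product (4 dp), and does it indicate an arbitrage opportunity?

Around AUD → NOK → HKD → AUD: 1 ÷ 0.15515 × 0.82159 × 0.18884 = 0.999994
Product ≈ 1 (deviation 0.001%, within rounding noise).

1.0000 (no arbitrage)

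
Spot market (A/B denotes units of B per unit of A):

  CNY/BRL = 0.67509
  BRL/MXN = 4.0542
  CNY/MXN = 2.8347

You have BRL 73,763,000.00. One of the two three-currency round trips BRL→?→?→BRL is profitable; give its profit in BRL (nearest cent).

Profitable loop is BRL → CNY → MXN → BRL:
BRL 73,763,000.00 ÷ 0.67509 = CNY 109,263,949.99
CNY 109,263,949.99 × 2.8347 = MXN 309,730,519.04
MXN 309,730,519.04 ÷ 4.0542 = BRL 76,397,444.39
Profit = BRL 76,397,444.39 − BRL 73,763,000.00

Profit: BRL 2,634,444.39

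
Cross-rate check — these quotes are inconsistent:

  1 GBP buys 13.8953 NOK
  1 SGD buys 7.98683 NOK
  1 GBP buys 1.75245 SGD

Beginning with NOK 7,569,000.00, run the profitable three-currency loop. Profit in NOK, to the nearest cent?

Profitable loop is NOK → GBP → SGD → NOK:
NOK 7,569,000.00 ÷ 13.8953 = GBP 544,716.56
GBP 544,716.56 × 1.75245 = SGD 954,588.53
SGD 954,588.53 × 7.98683 = NOK 7,624,136.34
Profit = NOK 7,624,136.34 − NOK 7,569,000.00

Profit: NOK 55,136.34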